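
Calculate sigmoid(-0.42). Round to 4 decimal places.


sigmoid(z) = 1 / (1 + exp(-z))
exp(-(-0.42)) = exp(0.42) = 1.522
1 + 1.522 = 2.522
1 / 2.522 = 0.3965

0.3965


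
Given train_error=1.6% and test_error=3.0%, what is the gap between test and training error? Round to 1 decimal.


Generalization gap = test_error - train_error
= 3.0 - 1.6
= 1.4%
A small gap suggests good generalization.

1.4


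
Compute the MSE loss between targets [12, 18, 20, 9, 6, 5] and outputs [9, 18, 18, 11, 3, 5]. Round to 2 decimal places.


Differences: [3, 0, 2, -2, 3, 0]
Squared errors: [9, 0, 4, 4, 9, 0]
Sum of squared errors = 26
MSE = 26 / 6 = 4.33

4.33


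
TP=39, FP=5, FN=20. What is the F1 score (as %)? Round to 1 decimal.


Precision = TP / (TP + FP) = 39 / 44 = 0.8864
Recall = TP / (TP + FN) = 39 / 59 = 0.661
F1 = 2 * P * R / (P + R)
= 2 * 0.8864 * 0.661 / (0.8864 + 0.661)
= 1.1718 / 1.5474
= 0.7573
As percentage: 75.7%

75.7


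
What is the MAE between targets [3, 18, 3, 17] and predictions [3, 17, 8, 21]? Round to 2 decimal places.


Absolute errors: [0, 1, 5, 4]
Sum of absolute errors = 10
MAE = 10 / 4 = 2.50

2.50


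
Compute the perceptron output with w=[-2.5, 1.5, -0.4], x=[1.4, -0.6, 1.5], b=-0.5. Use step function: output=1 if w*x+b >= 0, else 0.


z = w . x + b
= -2.5*1.4 + 1.5*-0.6 + -0.4*1.5 + -0.5
= -3.5 + -0.9 + -0.6 + -0.5
= -5.0 + -0.5
= -5.5
Since z = -5.5 < 0, output = 0

0


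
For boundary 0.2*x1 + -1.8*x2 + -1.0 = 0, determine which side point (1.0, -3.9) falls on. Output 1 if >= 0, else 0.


Compute 0.2 * 1.0 + -1.8 * -3.9 + -1.0
= 0.2 + 7.02 + -1.0
= 6.22
Since 6.22 >= 0, the point is on the positive side.

1


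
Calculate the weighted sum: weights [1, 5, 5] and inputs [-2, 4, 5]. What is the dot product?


Element-wise products:
1 * -2 = -2
5 * 4 = 20
5 * 5 = 25
Sum = -2 + 20 + 25
= 43

43


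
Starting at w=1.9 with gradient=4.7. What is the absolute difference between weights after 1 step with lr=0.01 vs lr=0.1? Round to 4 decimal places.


With lr=0.01: w_new = 1.9 - 0.01 * 4.7 = 1.853
With lr=0.1: w_new = 1.9 - 0.1 * 4.7 = 1.43
Absolute difference = |1.853 - 1.43|
= 0.4230

0.4230


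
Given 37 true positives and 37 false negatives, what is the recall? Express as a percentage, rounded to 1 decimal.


Recall = TP / (TP + FN) * 100
= 37 / (37 + 37)
= 37 / 74
= 0.5
= 50.0%

50.0


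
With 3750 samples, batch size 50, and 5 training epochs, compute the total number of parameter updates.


Iterations per epoch = 3750 / 50 = 75
Total updates = iterations_per_epoch * epochs
= 75 * 5
= 375

375


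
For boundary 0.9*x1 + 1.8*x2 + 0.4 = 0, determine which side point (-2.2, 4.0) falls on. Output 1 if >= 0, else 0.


Compute 0.9 * -2.2 + 1.8 * 4.0 + 0.4
= -1.98 + 7.2 + 0.4
= 5.62
Since 5.62 >= 0, the point is on the positive side.

1


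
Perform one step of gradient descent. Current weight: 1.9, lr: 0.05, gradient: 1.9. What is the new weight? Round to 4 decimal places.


w_new = w_old - lr * gradient
= 1.9 - 0.05 * 1.9
= 1.9 - (0.095)
= 1.8050

1.8050


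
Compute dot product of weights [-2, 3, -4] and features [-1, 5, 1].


Element-wise products:
-2 * -1 = 2
3 * 5 = 15
-4 * 1 = -4
Sum = 2 + 15 + -4
= 13

13


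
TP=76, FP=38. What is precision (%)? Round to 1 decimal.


Precision = TP / (TP + FP) * 100
= 76 / (76 + 38)
= 76 / 114
= 0.6667
= 66.7%

66.7


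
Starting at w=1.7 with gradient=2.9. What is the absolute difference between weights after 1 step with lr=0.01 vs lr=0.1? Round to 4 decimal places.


With lr=0.01: w_new = 1.7 - 0.01 * 2.9 = 1.671
With lr=0.1: w_new = 1.7 - 0.1 * 2.9 = 1.41
Absolute difference = |1.671 - 1.41|
= 0.2610

0.2610


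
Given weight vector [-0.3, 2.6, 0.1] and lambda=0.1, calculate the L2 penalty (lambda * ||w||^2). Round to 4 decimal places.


Squaring each weight:
(-0.3)^2 = 0.09
2.6^2 = 6.76
0.1^2 = 0.01
Sum of squares = 6.86
Penalty = 0.1 * 6.86 = 0.6860

0.6860


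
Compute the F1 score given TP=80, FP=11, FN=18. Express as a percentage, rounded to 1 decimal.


Precision = TP / (TP + FP) = 80 / 91 = 0.8791
Recall = TP / (TP + FN) = 80 / 98 = 0.8163
F1 = 2 * P * R / (P + R)
= 2 * 0.8791 * 0.8163 / (0.8791 + 0.8163)
= 1.4353 / 1.6954
= 0.8466
As percentage: 84.7%

84.7


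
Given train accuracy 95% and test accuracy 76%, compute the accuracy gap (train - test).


Gap = train_accuracy - test_accuracy
= 95 - 76
= 19%
This gap suggests the model is overfitting.

19


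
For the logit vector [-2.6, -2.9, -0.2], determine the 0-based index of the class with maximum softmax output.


Softmax is a monotonic transformation, so it preserves the argmax.
We need to find the index of the maximum logit.
Index 0: -2.6
Index 1: -2.9
Index 2: -0.2
Maximum logit = -0.2 at index 2

2


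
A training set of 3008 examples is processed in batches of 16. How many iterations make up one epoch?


Iterations per epoch = dataset_size / batch_size
= 3008 / 16
= 188

188


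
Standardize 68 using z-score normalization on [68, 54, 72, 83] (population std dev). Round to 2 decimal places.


Mean = (68 + 54 + 72 + 83) / 4 = 69.25
Variance = sum((x_i - mean)^2) / n = 107.6875
Std = sqrt(107.6875) = 10.3773
Z = (x - mean) / std
= (68 - 69.25) / 10.3773
= -1.25 / 10.3773
= -0.12

-0.12


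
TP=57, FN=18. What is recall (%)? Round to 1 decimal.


Recall = TP / (TP + FN) * 100
= 57 / (57 + 18)
= 57 / 75
= 0.76
= 76.0%

76.0


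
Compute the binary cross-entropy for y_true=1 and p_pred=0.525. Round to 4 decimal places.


For y=1: Loss = -log(p)
= -log(0.525)
= -(-0.6444)
= 0.6444

0.6444


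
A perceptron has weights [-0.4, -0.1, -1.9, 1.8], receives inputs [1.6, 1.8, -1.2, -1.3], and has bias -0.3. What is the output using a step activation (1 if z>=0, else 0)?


z = w . x + b
= -0.4*1.6 + -0.1*1.8 + -1.9*-1.2 + 1.8*-1.3 + -0.3
= -0.64 + -0.18 + 2.28 + -2.34 + -0.3
= -0.88 + -0.3
= -1.18
Since z = -1.18 < 0, output = 0

0


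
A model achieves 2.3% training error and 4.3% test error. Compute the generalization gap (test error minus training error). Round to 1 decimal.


Generalization gap = test_error - train_error
= 4.3 - 2.3
= 2.0%
A moderate gap.

2.0


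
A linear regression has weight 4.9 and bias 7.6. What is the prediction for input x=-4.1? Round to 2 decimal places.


y = 4.9 * -4.1 + (7.6)
= -20.09 + (7.6)
= -12.49

-12.49


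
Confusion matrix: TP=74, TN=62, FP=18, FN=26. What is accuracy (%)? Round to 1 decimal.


Accuracy = (TP + TN) / (TP + TN + FP + FN) * 100
= (74 + 62) / (74 + 62 + 18 + 26)
= 136 / 180
= 0.7556
= 75.6%

75.6


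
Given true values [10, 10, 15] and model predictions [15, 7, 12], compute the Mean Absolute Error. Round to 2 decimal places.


Absolute errors: [5, 3, 3]
Sum of absolute errors = 11
MAE = 11 / 3 = 3.67

3.67


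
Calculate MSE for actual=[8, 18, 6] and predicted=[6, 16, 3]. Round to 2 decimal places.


Differences: [2, 2, 3]
Squared errors: [4, 4, 9]
Sum of squared errors = 17
MSE = 17 / 3 = 5.67

5.67


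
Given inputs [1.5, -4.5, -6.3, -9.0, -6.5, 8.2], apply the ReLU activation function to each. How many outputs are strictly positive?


ReLU(x) = max(0, x) for each element:
ReLU(1.5) = 1.5
ReLU(-4.5) = 0
ReLU(-6.3) = 0
ReLU(-9.0) = 0
ReLU(-6.5) = 0
ReLU(8.2) = 8.2
Active neurons (>0): 2

2


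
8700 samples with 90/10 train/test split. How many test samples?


Train samples = 8700 * 90% = 7830
Test samples = 8700 - 7830
= 870

870


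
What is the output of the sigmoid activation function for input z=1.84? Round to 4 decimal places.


sigmoid(z) = 1 / (1 + exp(-z))
exp(-(1.84)) = exp(-1.84) = 0.1588
1 + 0.1588 = 1.1588
1 / 1.1588 = 0.8629

0.8629


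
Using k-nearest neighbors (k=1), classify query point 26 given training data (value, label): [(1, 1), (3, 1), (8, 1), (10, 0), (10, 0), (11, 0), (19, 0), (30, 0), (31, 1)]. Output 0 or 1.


Distances from query 26:
Point 30 (class 0): distance = 4
K=1 nearest neighbors: classes = [0]
Votes for class 1: 0 / 1
Majority vote => class 0

0


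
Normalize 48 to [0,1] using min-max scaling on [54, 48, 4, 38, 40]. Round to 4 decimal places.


Min = 4, Max = 54
Range = 54 - 4 = 50
Scaled = (x - min) / (max - min)
= (48 - 4) / 50
= 44 / 50
= 0.8800

0.8800


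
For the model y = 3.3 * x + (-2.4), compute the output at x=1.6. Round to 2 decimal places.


y = 3.3 * 1.6 + (-2.4)
= 5.28 + (-2.4)
= 2.88

2.88


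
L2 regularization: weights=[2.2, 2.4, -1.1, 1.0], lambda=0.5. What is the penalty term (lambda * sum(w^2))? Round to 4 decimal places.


Squaring each weight:
2.2^2 = 4.84
2.4^2 = 5.76
(-1.1)^2 = 1.21
1.0^2 = 1.0
Sum of squares = 12.81
Penalty = 0.5 * 12.81 = 6.4050

6.4050


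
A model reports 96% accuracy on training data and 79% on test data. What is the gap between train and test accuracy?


Gap = train_accuracy - test_accuracy
= 96 - 79
= 17%
This gap suggests the model is overfitting.

17


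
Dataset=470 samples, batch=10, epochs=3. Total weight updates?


Iterations per epoch = 470 / 10 = 47
Total updates = iterations_per_epoch * epochs
= 47 * 3
= 141

141


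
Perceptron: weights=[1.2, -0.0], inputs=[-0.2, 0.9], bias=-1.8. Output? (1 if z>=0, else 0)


z = w . x + b
= 1.2*-0.2 + -0.0*0.9 + -1.8
= -0.24 + -0.0 + -1.8
= -0.24 + -1.8
= -2.04
Since z = -2.04 < 0, output = 0

0


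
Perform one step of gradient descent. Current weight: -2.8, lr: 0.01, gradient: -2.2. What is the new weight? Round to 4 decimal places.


w_new = w_old - lr * gradient
= -2.8 - 0.01 * -2.2
= -2.8 - (-0.022)
= -2.7780

-2.7780


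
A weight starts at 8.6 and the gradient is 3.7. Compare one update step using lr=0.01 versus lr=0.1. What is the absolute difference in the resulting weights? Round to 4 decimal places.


With lr=0.01: w_new = 8.6 - 0.01 * 3.7 = 8.563
With lr=0.1: w_new = 8.6 - 0.1 * 3.7 = 8.23
Absolute difference = |8.563 - 8.23|
= 0.3330

0.3330


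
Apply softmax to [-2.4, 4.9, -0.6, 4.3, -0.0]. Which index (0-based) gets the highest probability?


Softmax is a monotonic transformation, so it preserves the argmax.
We need to find the index of the maximum logit.
Index 0: -2.4
Index 1: 4.9
Index 2: -0.6
Index 3: 4.3
Index 4: -0.0
Maximum logit = 4.9 at index 1

1


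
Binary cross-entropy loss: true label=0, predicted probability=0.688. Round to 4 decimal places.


For y=0: Loss = -log(1-p)
= -log(1 - 0.688)
= -log(0.312)
= -(-1.1648)
= 1.1648

1.1648


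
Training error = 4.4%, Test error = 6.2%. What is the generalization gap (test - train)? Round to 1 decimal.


Generalization gap = test_error - train_error
= 6.2 - 4.4
= 1.8%
A small gap suggests good generalization.

1.8


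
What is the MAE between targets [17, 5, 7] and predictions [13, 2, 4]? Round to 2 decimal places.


Absolute errors: [4, 3, 3]
Sum of absolute errors = 10
MAE = 10 / 3 = 3.33

3.33


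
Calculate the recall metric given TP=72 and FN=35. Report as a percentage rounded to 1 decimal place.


Recall = TP / (TP + FN) * 100
= 72 / (72 + 35)
= 72 / 107
= 0.6729
= 67.3%

67.3


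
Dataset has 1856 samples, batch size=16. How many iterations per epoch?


Iterations per epoch = dataset_size / batch_size
= 1856 / 16
= 116

116


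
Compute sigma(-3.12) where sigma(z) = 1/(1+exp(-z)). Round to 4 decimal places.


sigmoid(z) = 1 / (1 + exp(-z))
exp(-(-3.12)) = exp(3.12) = 22.6464
1 + 22.6464 = 23.6464
1 / 23.6464 = 0.0423

0.0423


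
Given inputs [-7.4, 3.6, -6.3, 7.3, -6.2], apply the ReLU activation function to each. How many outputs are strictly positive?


ReLU(x) = max(0, x) for each element:
ReLU(-7.4) = 0
ReLU(3.6) = 3.6
ReLU(-6.3) = 0
ReLU(7.3) = 7.3
ReLU(-6.2) = 0
Active neurons (>0): 2

2


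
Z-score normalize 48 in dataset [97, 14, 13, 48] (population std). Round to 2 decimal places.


Mean = (97 + 14 + 13 + 48) / 4 = 43.0
Variance = sum((x_i - mean)^2) / n = 1170.5
Std = sqrt(1170.5) = 34.2126
Z = (x - mean) / std
= (48 - 43.0) / 34.2126
= 5.0 / 34.2126
= 0.15

0.15


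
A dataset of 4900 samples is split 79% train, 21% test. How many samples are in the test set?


Train samples = 4900 * 79% = 3871
Test samples = 4900 - 3871
= 1029

1029


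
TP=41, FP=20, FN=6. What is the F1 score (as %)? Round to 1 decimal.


Precision = TP / (TP + FP) = 41 / 61 = 0.6721
Recall = TP / (TP + FN) = 41 / 47 = 0.8723
F1 = 2 * P * R / (P + R)
= 2 * 0.6721 * 0.8723 / (0.6721 + 0.8723)
= 1.1727 / 1.5445
= 0.7593
As percentage: 75.9%

75.9


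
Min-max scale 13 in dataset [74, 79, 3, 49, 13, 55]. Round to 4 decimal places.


Min = 3, Max = 79
Range = 79 - 3 = 76
Scaled = (x - min) / (max - min)
= (13 - 3) / 76
= 10 / 76
= 0.1316

0.1316


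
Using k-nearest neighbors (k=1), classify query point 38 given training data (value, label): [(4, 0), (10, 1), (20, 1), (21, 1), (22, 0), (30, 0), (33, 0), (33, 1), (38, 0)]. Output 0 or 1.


Distances from query 38:
Point 38 (class 0): distance = 0
K=1 nearest neighbors: classes = [0]
Votes for class 1: 0 / 1
Majority vote => class 0

0


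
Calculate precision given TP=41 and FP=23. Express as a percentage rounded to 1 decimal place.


Precision = TP / (TP + FP) * 100
= 41 / (41 + 23)
= 41 / 64
= 0.6406
= 64.1%

64.1


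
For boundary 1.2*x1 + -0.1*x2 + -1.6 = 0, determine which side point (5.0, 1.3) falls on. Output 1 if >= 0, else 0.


Compute 1.2 * 5.0 + -0.1 * 1.3 + -1.6
= 6.0 + -0.13 + -1.6
= 4.27
Since 4.27 >= 0, the point is on the positive side.

1


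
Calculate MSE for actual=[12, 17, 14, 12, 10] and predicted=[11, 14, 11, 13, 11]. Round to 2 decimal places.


Differences: [1, 3, 3, -1, -1]
Squared errors: [1, 9, 9, 1, 1]
Sum of squared errors = 21
MSE = 21 / 5 = 4.20

4.20


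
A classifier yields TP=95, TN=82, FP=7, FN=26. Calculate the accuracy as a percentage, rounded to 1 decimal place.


Accuracy = (TP + TN) / (TP + TN + FP + FN) * 100
= (95 + 82) / (95 + 82 + 7 + 26)
= 177 / 210
= 0.8429
= 84.3%

84.3


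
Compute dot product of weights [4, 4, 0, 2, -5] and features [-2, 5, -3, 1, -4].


Element-wise products:
4 * -2 = -8
4 * 5 = 20
0 * -3 = 0
2 * 1 = 2
-5 * -4 = 20
Sum = -8 + 20 + 0 + 2 + 20
= 34

34


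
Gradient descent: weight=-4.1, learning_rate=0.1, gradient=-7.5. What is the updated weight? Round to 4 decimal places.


w_new = w_old - lr * gradient
= -4.1 - 0.1 * -7.5
= -4.1 - (-0.75)
= -3.3500

-3.3500


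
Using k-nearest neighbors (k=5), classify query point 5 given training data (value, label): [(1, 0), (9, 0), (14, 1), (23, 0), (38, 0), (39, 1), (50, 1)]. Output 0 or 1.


Distances from query 5:
Point 1 (class 0): distance = 4
Point 9 (class 0): distance = 4
Point 14 (class 1): distance = 9
Point 23 (class 0): distance = 18
Point 38 (class 0): distance = 33
K=5 nearest neighbors: classes = [0, 0, 1, 0, 0]
Votes for class 1: 1 / 5
Majority vote => class 0

0


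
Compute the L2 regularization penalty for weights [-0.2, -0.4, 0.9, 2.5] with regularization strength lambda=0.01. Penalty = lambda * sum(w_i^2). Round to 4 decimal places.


Squaring each weight:
(-0.2)^2 = 0.04
(-0.4)^2 = 0.16
0.9^2 = 0.81
2.5^2 = 6.25
Sum of squares = 7.26
Penalty = 0.01 * 7.26 = 0.0726

0.0726


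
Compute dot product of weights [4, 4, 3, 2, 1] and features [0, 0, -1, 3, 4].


Element-wise products:
4 * 0 = 0
4 * 0 = 0
3 * -1 = -3
2 * 3 = 6
1 * 4 = 4
Sum = 0 + 0 + -3 + 6 + 4
= 7

7


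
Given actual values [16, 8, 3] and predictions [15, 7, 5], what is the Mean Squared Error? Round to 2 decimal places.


Differences: [1, 1, -2]
Squared errors: [1, 1, 4]
Sum of squared errors = 6
MSE = 6 / 3 = 2.00

2.00


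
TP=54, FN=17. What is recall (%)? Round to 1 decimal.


Recall = TP / (TP + FN) * 100
= 54 / (54 + 17)
= 54 / 71
= 0.7606
= 76.1%

76.1


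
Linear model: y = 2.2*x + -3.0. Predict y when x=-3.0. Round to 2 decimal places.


y = 2.2 * -3.0 + (-3.0)
= -6.6 + (-3.0)
= -9.60

-9.60


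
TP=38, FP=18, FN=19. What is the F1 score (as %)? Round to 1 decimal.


Precision = TP / (TP + FP) = 38 / 56 = 0.6786
Recall = TP / (TP + FN) = 38 / 57 = 0.6667
F1 = 2 * P * R / (P + R)
= 2 * 0.6786 * 0.6667 / (0.6786 + 0.6667)
= 0.9048 / 1.3452
= 0.6726
As percentage: 67.3%

67.3


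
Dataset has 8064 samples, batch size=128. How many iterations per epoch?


Iterations per epoch = dataset_size / batch_size
= 8064 / 128
= 63

63


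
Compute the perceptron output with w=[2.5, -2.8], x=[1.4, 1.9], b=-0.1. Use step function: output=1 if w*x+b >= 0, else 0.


z = w . x + b
= 2.5*1.4 + -2.8*1.9 + -0.1
= 3.5 + -5.32 + -0.1
= -1.82 + -0.1
= -1.92
Since z = -1.92 < 0, output = 0

0


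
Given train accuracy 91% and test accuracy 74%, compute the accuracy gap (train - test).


Gap = train_accuracy - test_accuracy
= 91 - 74
= 17%
This gap suggests the model is overfitting.

17


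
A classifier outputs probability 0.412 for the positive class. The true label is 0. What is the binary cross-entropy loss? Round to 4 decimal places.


For y=0: Loss = -log(1-p)
= -log(1 - 0.412)
= -log(0.588)
= -(-0.531)
= 0.5310

0.5310


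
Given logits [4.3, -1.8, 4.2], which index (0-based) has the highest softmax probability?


Softmax is a monotonic transformation, so it preserves the argmax.
We need to find the index of the maximum logit.
Index 0: 4.3
Index 1: -1.8
Index 2: 4.2
Maximum logit = 4.3 at index 0

0


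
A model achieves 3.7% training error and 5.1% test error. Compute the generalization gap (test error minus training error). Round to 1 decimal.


Generalization gap = test_error - train_error
= 5.1 - 3.7
= 1.4%
A small gap suggests good generalization.

1.4


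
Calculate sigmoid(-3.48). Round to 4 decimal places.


sigmoid(z) = 1 / (1 + exp(-z))
exp(-(-3.48)) = exp(3.48) = 32.4597
1 + 32.4597 = 33.4597
1 / 33.4597 = 0.0299

0.0299


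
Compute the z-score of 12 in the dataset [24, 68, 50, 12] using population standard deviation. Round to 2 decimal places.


Mean = (24 + 68 + 50 + 12) / 4 = 38.5
Variance = sum((x_i - mean)^2) / n = 478.75
Std = sqrt(478.75) = 21.8804
Z = (x - mean) / std
= (12 - 38.5) / 21.8804
= -26.5 / 21.8804
= -1.21

-1.21


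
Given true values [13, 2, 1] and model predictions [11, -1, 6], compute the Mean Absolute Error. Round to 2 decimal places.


Absolute errors: [2, 3, 5]
Sum of absolute errors = 10
MAE = 10 / 3 = 3.33

3.33


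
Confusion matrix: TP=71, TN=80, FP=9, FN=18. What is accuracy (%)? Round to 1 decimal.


Accuracy = (TP + TN) / (TP + TN + FP + FN) * 100
= (71 + 80) / (71 + 80 + 9 + 18)
= 151 / 178
= 0.8483
= 84.8%

84.8


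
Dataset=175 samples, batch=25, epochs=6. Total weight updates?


Iterations per epoch = 175 / 25 = 7
Total updates = iterations_per_epoch * epochs
= 7 * 6
= 42

42


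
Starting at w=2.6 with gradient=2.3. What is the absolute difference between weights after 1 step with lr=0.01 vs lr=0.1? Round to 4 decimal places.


With lr=0.01: w_new = 2.6 - 0.01 * 2.3 = 2.577
With lr=0.1: w_new = 2.6 - 0.1 * 2.3 = 2.37
Absolute difference = |2.577 - 2.37|
= 0.2070

0.2070


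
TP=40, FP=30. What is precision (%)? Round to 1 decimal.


Precision = TP / (TP + FP) * 100
= 40 / (40 + 30)
= 40 / 70
= 0.5714
= 57.1%

57.1


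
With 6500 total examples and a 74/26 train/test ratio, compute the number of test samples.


Train samples = 6500 * 74% = 4810
Test samples = 6500 - 4810
= 1690

1690


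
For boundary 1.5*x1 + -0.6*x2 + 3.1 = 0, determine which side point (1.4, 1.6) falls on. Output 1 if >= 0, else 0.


Compute 1.5 * 1.4 + -0.6 * 1.6 + 3.1
= 2.1 + -0.96 + 3.1
= 4.24
Since 4.24 >= 0, the point is on the positive side.

1


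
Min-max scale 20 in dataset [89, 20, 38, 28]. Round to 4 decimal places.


Min = 20, Max = 89
Range = 89 - 20 = 69
Scaled = (x - min) / (max - min)
= (20 - 20) / 69
= 0 / 69
= 0.0000

0.0000


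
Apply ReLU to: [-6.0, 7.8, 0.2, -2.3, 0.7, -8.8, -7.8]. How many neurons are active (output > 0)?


ReLU(x) = max(0, x) for each element:
ReLU(-6.0) = 0
ReLU(7.8) = 7.8
ReLU(0.2) = 0.2
ReLU(-2.3) = 0
ReLU(0.7) = 0.7
ReLU(-8.8) = 0
ReLU(-7.8) = 0
Active neurons (>0): 3

3


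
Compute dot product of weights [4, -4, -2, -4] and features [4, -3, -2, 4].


Element-wise products:
4 * 4 = 16
-4 * -3 = 12
-2 * -2 = 4
-4 * 4 = -16
Sum = 16 + 12 + 4 + -16
= 16

16


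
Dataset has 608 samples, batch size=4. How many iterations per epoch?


Iterations per epoch = dataset_size / batch_size
= 608 / 4
= 152

152


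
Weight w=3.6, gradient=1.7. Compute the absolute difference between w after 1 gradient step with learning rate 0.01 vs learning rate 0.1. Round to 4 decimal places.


With lr=0.01: w_new = 3.6 - 0.01 * 1.7 = 3.583
With lr=0.1: w_new = 3.6 - 0.1 * 1.7 = 3.43
Absolute difference = |3.583 - 3.43|
= 0.1530

0.1530


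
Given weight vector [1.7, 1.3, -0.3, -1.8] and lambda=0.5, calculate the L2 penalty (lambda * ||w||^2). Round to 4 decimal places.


Squaring each weight:
1.7^2 = 2.89
1.3^2 = 1.69
(-0.3)^2 = 0.09
(-1.8)^2 = 3.24
Sum of squares = 7.91
Penalty = 0.5 * 7.91 = 3.9550

3.9550


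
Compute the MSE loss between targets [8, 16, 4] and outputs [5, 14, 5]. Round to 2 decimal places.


Differences: [3, 2, -1]
Squared errors: [9, 4, 1]
Sum of squared errors = 14
MSE = 14 / 3 = 4.67

4.67


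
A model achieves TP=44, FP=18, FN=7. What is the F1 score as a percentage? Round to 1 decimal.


Precision = TP / (TP + FP) = 44 / 62 = 0.7097
Recall = TP / (TP + FN) = 44 / 51 = 0.8627
F1 = 2 * P * R / (P + R)
= 2 * 0.7097 * 0.8627 / (0.7097 + 0.8627)
= 1.2245 / 1.5724
= 0.7788
As percentage: 77.9%

77.9


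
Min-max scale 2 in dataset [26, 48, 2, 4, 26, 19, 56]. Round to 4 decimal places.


Min = 2, Max = 56
Range = 56 - 2 = 54
Scaled = (x - min) / (max - min)
= (2 - 2) / 54
= 0 / 54
= 0.0000

0.0000


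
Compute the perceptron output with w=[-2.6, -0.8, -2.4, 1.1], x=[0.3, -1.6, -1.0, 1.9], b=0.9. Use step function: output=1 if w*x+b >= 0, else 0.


z = w . x + b
= -2.6*0.3 + -0.8*-1.6 + -2.4*-1.0 + 1.1*1.9 + 0.9
= -0.78 + 1.28 + 2.4 + 2.09 + 0.9
= 4.99 + 0.9
= 5.89
Since z = 5.89 >= 0, output = 1

1


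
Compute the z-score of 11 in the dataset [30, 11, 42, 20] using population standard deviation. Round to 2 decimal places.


Mean = (30 + 11 + 42 + 20) / 4 = 25.75
Variance = sum((x_i - mean)^2) / n = 133.1875
Std = sqrt(133.1875) = 11.5407
Z = (x - mean) / std
= (11 - 25.75) / 11.5407
= -14.75 / 11.5407
= -1.28

-1.28


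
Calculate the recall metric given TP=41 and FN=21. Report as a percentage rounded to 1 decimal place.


Recall = TP / (TP + FN) * 100
= 41 / (41 + 21)
= 41 / 62
= 0.6613
= 66.1%

66.1


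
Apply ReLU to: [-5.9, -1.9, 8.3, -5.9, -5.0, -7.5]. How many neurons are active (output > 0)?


ReLU(x) = max(0, x) for each element:
ReLU(-5.9) = 0
ReLU(-1.9) = 0
ReLU(8.3) = 8.3
ReLU(-5.9) = 0
ReLU(-5.0) = 0
ReLU(-7.5) = 0
Active neurons (>0): 1

1


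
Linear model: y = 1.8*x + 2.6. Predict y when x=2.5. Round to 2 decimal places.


y = 1.8 * 2.5 + (2.6)
= 4.5 + (2.6)
= 7.10

7.10


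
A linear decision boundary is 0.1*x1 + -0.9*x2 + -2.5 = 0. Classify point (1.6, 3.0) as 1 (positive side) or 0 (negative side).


Compute 0.1 * 1.6 + -0.9 * 3.0 + -2.5
= 0.16 + -2.7 + -2.5
= -5.04
Since -5.04 < 0, the point is on the negative side.

0


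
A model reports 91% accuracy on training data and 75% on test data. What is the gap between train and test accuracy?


Gap = train_accuracy - test_accuracy
= 91 - 75
= 16%
This gap suggests the model is overfitting.

16


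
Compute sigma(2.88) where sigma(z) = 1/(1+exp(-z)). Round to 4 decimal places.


sigmoid(z) = 1 / (1 + exp(-z))
exp(-(2.88)) = exp(-2.88) = 0.0561
1 + 0.0561 = 1.0561
1 / 1.0561 = 0.9468

0.9468


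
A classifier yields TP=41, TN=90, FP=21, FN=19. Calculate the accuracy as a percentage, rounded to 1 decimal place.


Accuracy = (TP + TN) / (TP + TN + FP + FN) * 100
= (41 + 90) / (41 + 90 + 21 + 19)
= 131 / 171
= 0.7661
= 76.6%

76.6


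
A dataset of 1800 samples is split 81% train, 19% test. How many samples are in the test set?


Train samples = 1800 * 81% = 1458
Test samples = 1800 - 1458
= 342

342


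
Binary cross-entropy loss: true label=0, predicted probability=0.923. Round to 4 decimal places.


For y=0: Loss = -log(1-p)
= -log(1 - 0.923)
= -log(0.077)
= -(-2.5639)
= 2.5639

2.5639


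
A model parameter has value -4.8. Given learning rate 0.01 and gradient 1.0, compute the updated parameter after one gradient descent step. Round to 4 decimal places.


w_new = w_old - lr * gradient
= -4.8 - 0.01 * 1.0
= -4.8 - (0.01)
= -4.8100

-4.8100


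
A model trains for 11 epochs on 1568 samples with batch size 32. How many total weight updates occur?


Iterations per epoch = 1568 / 32 = 49
Total updates = iterations_per_epoch * epochs
= 49 * 11
= 539

539


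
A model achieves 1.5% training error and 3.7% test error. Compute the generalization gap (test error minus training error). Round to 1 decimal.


Generalization gap = test_error - train_error
= 3.7 - 1.5
= 2.2%
A moderate gap.

2.2


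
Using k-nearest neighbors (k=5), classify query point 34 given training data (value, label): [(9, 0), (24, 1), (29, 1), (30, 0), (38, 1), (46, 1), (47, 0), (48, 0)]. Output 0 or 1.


Distances from query 34:
Point 30 (class 0): distance = 4
Point 38 (class 1): distance = 4
Point 29 (class 1): distance = 5
Point 24 (class 1): distance = 10
Point 46 (class 1): distance = 12
K=5 nearest neighbors: classes = [0, 1, 1, 1, 1]
Votes for class 1: 4 / 5
Majority vote => class 1

1


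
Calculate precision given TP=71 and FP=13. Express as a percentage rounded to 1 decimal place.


Precision = TP / (TP + FP) * 100
= 71 / (71 + 13)
= 71 / 84
= 0.8452
= 84.5%

84.5


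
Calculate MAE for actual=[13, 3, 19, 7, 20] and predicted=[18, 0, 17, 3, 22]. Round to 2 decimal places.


Absolute errors: [5, 3, 2, 4, 2]
Sum of absolute errors = 16
MAE = 16 / 5 = 3.20

3.20


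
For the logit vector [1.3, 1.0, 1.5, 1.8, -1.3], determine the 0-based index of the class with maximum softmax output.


Softmax is a monotonic transformation, so it preserves the argmax.
We need to find the index of the maximum logit.
Index 0: 1.3
Index 1: 1.0
Index 2: 1.5
Index 3: 1.8
Index 4: -1.3
Maximum logit = 1.8 at index 3

3


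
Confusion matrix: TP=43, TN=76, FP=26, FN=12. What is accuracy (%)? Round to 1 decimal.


Accuracy = (TP + TN) / (TP + TN + FP + FN) * 100
= (43 + 76) / (43 + 76 + 26 + 12)
= 119 / 157
= 0.758
= 75.8%

75.8


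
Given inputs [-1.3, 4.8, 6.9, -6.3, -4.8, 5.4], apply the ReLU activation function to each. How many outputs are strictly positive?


ReLU(x) = max(0, x) for each element:
ReLU(-1.3) = 0
ReLU(4.8) = 4.8
ReLU(6.9) = 6.9
ReLU(-6.3) = 0
ReLU(-4.8) = 0
ReLU(5.4) = 5.4
Active neurons (>0): 3

3


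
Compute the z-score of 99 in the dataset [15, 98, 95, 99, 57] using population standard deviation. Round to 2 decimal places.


Mean = (15 + 98 + 95 + 99 + 57) / 5 = 72.8
Variance = sum((x_i - mean)^2) / n = 1080.96
Std = sqrt(1080.96) = 32.878
Z = (x - mean) / std
= (99 - 72.8) / 32.878
= 26.2 / 32.878
= 0.80

0.80


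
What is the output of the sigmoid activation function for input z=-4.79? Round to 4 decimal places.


sigmoid(z) = 1 / (1 + exp(-z))
exp(-(-4.79)) = exp(4.79) = 120.3014
1 + 120.3014 = 121.3014
1 / 121.3014 = 0.0082

0.0082


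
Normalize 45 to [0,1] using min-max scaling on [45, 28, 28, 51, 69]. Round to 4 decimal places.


Min = 28, Max = 69
Range = 69 - 28 = 41
Scaled = (x - min) / (max - min)
= (45 - 28) / 41
= 17 / 41
= 0.4146

0.4146


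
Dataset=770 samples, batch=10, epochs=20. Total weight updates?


Iterations per epoch = 770 / 10 = 77
Total updates = iterations_per_epoch * epochs
= 77 * 20
= 1540

1540


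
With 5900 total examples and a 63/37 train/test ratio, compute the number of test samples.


Train samples = 5900 * 63% = 3717
Test samples = 5900 - 3717
= 2183

2183


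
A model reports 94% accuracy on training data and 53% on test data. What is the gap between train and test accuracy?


Gap = train_accuracy - test_accuracy
= 94 - 53
= 41%
This large gap strongly indicates overfitting.

41


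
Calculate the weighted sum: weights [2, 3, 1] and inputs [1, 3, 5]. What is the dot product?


Element-wise products:
2 * 1 = 2
3 * 3 = 9
1 * 5 = 5
Sum = 2 + 9 + 5
= 16

16


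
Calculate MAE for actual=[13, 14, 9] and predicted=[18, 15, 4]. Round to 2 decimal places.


Absolute errors: [5, 1, 5]
Sum of absolute errors = 11
MAE = 11 / 3 = 3.67

3.67


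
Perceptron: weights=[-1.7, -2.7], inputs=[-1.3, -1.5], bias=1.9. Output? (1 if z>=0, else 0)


z = w . x + b
= -1.7*-1.3 + -2.7*-1.5 + 1.9
= 2.21 + 4.05 + 1.9
= 6.26 + 1.9
= 8.16
Since z = 8.16 >= 0, output = 1

1


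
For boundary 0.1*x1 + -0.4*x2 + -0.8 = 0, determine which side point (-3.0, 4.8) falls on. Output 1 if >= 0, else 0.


Compute 0.1 * -3.0 + -0.4 * 4.8 + -0.8
= -0.3 + -1.92 + -0.8
= -3.02
Since -3.02 < 0, the point is on the negative side.

0


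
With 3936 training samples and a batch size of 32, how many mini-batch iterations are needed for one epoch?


Iterations per epoch = dataset_size / batch_size
= 3936 / 32
= 123

123


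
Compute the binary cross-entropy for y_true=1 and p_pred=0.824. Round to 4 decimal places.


For y=1: Loss = -log(p)
= -log(0.824)
= -(-0.1936)
= 0.1936

0.1936


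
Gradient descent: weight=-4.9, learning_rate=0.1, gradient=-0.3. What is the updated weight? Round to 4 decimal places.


w_new = w_old - lr * gradient
= -4.9 - 0.1 * -0.3
= -4.9 - (-0.03)
= -4.8700

-4.8700


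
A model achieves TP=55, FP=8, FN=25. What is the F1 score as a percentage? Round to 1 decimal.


Precision = TP / (TP + FP) = 55 / 63 = 0.873
Recall = TP / (TP + FN) = 55 / 80 = 0.6875
F1 = 2 * P * R / (P + R)
= 2 * 0.873 * 0.6875 / (0.873 + 0.6875)
= 1.2004 / 1.5605
= 0.7692
As percentage: 76.9%

76.9


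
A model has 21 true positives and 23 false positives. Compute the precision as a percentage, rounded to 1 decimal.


Precision = TP / (TP + FP) * 100
= 21 / (21 + 23)
= 21 / 44
= 0.4773
= 47.7%

47.7


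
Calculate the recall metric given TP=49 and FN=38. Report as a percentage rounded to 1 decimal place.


Recall = TP / (TP + FN) * 100
= 49 / (49 + 38)
= 49 / 87
= 0.5632
= 56.3%

56.3


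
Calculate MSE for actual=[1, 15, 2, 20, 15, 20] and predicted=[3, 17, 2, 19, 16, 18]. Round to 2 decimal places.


Differences: [-2, -2, 0, 1, -1, 2]
Squared errors: [4, 4, 0, 1, 1, 4]
Sum of squared errors = 14
MSE = 14 / 6 = 2.33

2.33


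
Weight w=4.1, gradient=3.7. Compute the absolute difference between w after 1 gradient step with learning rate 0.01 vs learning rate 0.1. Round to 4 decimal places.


With lr=0.01: w_new = 4.1 - 0.01 * 3.7 = 4.063
With lr=0.1: w_new = 4.1 - 0.1 * 3.7 = 3.73
Absolute difference = |4.063 - 3.73|
= 0.3330

0.3330


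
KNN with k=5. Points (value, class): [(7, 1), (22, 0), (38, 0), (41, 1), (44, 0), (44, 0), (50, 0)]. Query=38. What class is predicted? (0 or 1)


Distances from query 38:
Point 38 (class 0): distance = 0
Point 41 (class 1): distance = 3
Point 44 (class 0): distance = 6
Point 44 (class 0): distance = 6
Point 50 (class 0): distance = 12
K=5 nearest neighbors: classes = [0, 1, 0, 0, 0]
Votes for class 1: 1 / 5
Majority vote => class 0

0


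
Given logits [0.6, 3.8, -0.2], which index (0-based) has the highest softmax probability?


Softmax is a monotonic transformation, so it preserves the argmax.
We need to find the index of the maximum logit.
Index 0: 0.6
Index 1: 3.8
Index 2: -0.2
Maximum logit = 3.8 at index 1

1


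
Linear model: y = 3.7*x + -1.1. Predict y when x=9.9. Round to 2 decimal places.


y = 3.7 * 9.9 + (-1.1)
= 36.63 + (-1.1)
= 35.53

35.53


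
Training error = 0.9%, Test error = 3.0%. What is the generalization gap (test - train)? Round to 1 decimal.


Generalization gap = test_error - train_error
= 3.0 - 0.9
= 2.1%
A moderate gap.

2.1


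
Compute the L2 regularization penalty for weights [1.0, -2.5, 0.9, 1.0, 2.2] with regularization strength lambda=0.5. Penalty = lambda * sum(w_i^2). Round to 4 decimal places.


Squaring each weight:
1.0^2 = 1.0
(-2.5)^2 = 6.25
0.9^2 = 0.81
1.0^2 = 1.0
2.2^2 = 4.84
Sum of squares = 13.9
Penalty = 0.5 * 13.9 = 6.9500

6.9500


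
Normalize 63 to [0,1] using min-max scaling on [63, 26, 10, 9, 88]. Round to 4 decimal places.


Min = 9, Max = 88
Range = 88 - 9 = 79
Scaled = (x - min) / (max - min)
= (63 - 9) / 79
= 54 / 79
= 0.6835

0.6835


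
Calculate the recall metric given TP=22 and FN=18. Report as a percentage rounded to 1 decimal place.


Recall = TP / (TP + FN) * 100
= 22 / (22 + 18)
= 22 / 40
= 0.55
= 55.0%

55.0


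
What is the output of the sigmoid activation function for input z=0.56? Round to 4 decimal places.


sigmoid(z) = 1 / (1 + exp(-z))
exp(-(0.56)) = exp(-0.56) = 0.5712
1 + 0.5712 = 1.5712
1 / 1.5712 = 0.6365

0.6365


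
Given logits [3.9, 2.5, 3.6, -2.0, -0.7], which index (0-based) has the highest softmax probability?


Softmax is a monotonic transformation, so it preserves the argmax.
We need to find the index of the maximum logit.
Index 0: 3.9
Index 1: 2.5
Index 2: 3.6
Index 3: -2.0
Index 4: -0.7
Maximum logit = 3.9 at index 0

0


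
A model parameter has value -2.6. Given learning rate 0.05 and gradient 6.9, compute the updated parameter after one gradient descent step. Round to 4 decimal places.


w_new = w_old - lr * gradient
= -2.6 - 0.05 * 6.9
= -2.6 - (0.345)
= -2.9450

-2.9450


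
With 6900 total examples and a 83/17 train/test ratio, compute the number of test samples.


Train samples = 6900 * 83% = 5727
Test samples = 6900 - 5727
= 1173

1173


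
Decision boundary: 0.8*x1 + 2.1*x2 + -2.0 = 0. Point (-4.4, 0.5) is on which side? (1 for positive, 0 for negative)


Compute 0.8 * -4.4 + 2.1 * 0.5 + -2.0
= -3.52 + 1.05 + -2.0
= -4.47
Since -4.47 < 0, the point is on the negative side.

0


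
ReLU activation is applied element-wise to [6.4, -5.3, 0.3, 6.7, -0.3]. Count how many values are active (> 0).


ReLU(x) = max(0, x) for each element:
ReLU(6.4) = 6.4
ReLU(-5.3) = 0
ReLU(0.3) = 0.3
ReLU(6.7) = 6.7
ReLU(-0.3) = 0
Active neurons (>0): 3

3


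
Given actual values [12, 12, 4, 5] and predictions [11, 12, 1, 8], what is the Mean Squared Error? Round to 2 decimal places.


Differences: [1, 0, 3, -3]
Squared errors: [1, 0, 9, 9]
Sum of squared errors = 19
MSE = 19 / 4 = 4.75

4.75


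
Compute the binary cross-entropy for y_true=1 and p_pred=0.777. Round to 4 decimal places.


For y=1: Loss = -log(p)
= -log(0.777)
= -(-0.2523)
= 0.2523

0.2523


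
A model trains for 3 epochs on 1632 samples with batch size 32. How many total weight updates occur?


Iterations per epoch = 1632 / 32 = 51
Total updates = iterations_per_epoch * epochs
= 51 * 3
= 153

153


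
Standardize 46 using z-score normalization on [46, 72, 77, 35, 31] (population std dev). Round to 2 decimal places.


Mean = (46 + 72 + 77 + 35 + 31) / 5 = 52.2
Variance = sum((x_i - mean)^2) / n = 358.16
Std = sqrt(358.16) = 18.9251
Z = (x - mean) / std
= (46 - 52.2) / 18.9251
= -6.2 / 18.9251
= -0.33

-0.33


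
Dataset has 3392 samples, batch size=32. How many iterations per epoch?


Iterations per epoch = dataset_size / batch_size
= 3392 / 32
= 106

106


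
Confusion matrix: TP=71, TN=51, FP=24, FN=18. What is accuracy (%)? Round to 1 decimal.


Accuracy = (TP + TN) / (TP + TN + FP + FN) * 100
= (71 + 51) / (71 + 51 + 24 + 18)
= 122 / 164
= 0.7439
= 74.4%

74.4


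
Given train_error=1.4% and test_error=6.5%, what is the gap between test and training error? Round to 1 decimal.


Generalization gap = test_error - train_error
= 6.5 - 1.4
= 5.1%
A moderate gap.

5.1


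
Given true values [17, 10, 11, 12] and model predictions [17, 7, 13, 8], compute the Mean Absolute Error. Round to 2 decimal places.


Absolute errors: [0, 3, 2, 4]
Sum of absolute errors = 9
MAE = 9 / 4 = 2.25

2.25


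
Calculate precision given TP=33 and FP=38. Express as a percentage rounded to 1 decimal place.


Precision = TP / (TP + FP) * 100
= 33 / (33 + 38)
= 33 / 71
= 0.4648
= 46.5%

46.5


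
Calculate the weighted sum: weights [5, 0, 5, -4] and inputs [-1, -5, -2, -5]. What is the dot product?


Element-wise products:
5 * -1 = -5
0 * -5 = 0
5 * -2 = -10
-4 * -5 = 20
Sum = -5 + 0 + -10 + 20
= 5

5


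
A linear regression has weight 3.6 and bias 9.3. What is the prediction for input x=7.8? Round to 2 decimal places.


y = 3.6 * 7.8 + (9.3)
= 28.08 + (9.3)
= 37.38

37.38


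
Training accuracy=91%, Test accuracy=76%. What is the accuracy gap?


Gap = train_accuracy - test_accuracy
= 91 - 76
= 15%
This gap suggests the model is overfitting.

15


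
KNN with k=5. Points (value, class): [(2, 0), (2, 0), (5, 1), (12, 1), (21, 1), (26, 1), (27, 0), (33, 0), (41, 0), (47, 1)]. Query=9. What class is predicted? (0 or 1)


Distances from query 9:
Point 12 (class 1): distance = 3
Point 5 (class 1): distance = 4
Point 2 (class 0): distance = 7
Point 2 (class 0): distance = 7
Point 21 (class 1): distance = 12
K=5 nearest neighbors: classes = [1, 1, 0, 0, 1]
Votes for class 1: 3 / 5
Majority vote => class 1

1


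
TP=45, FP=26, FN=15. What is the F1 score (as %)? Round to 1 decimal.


Precision = TP / (TP + FP) = 45 / 71 = 0.6338
Recall = TP / (TP + FN) = 45 / 60 = 0.75
F1 = 2 * P * R / (P + R)
= 2 * 0.6338 * 0.75 / (0.6338 + 0.75)
= 0.9507 / 1.3838
= 0.687
As percentage: 68.7%

68.7


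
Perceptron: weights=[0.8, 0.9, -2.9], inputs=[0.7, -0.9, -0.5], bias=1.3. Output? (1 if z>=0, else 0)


z = w . x + b
= 0.8*0.7 + 0.9*-0.9 + -2.9*-0.5 + 1.3
= 0.56 + -0.81 + 1.45 + 1.3
= 1.2 + 1.3
= 2.5
Since z = 2.5 >= 0, output = 1

1


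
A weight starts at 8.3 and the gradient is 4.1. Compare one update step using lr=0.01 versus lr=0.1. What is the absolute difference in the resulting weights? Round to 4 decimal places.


With lr=0.01: w_new = 8.3 - 0.01 * 4.1 = 8.259
With lr=0.1: w_new = 8.3 - 0.1 * 4.1 = 7.89
Absolute difference = |8.259 - 7.89|
= 0.3690

0.3690


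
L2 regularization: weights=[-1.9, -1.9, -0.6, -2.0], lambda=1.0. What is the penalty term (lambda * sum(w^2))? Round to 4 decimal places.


Squaring each weight:
(-1.9)^2 = 3.61
(-1.9)^2 = 3.61
(-0.6)^2 = 0.36
(-2.0)^2 = 4.0
Sum of squares = 11.58
Penalty = 1.0 * 11.58 = 11.5800

11.5800


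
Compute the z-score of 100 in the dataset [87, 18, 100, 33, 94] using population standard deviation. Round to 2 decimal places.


Mean = (87 + 18 + 100 + 33 + 94) / 5 = 66.4
Variance = sum((x_i - mean)^2) / n = 1154.64
Std = sqrt(1154.64) = 33.98
Z = (x - mean) / std
= (100 - 66.4) / 33.98
= 33.6 / 33.98
= 0.99

0.99


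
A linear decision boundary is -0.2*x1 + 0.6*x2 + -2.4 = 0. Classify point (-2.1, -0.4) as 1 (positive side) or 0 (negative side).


Compute -0.2 * -2.1 + 0.6 * -0.4 + -2.4
= 0.42 + -0.24 + -2.4
= -2.22
Since -2.22 < 0, the point is on the negative side.

0


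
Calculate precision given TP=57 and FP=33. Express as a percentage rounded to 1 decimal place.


Precision = TP / (TP + FP) * 100
= 57 / (57 + 33)
= 57 / 90
= 0.6333
= 63.3%

63.3


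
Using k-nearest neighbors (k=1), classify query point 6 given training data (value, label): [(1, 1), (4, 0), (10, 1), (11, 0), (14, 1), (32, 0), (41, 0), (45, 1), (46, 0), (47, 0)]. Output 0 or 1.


Distances from query 6:
Point 4 (class 0): distance = 2
K=1 nearest neighbors: classes = [0]
Votes for class 1: 0 / 1
Majority vote => class 0

0


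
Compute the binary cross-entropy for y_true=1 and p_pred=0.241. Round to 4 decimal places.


For y=1: Loss = -log(p)
= -log(0.241)
= -(-1.423)
= 1.4230

1.4230
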